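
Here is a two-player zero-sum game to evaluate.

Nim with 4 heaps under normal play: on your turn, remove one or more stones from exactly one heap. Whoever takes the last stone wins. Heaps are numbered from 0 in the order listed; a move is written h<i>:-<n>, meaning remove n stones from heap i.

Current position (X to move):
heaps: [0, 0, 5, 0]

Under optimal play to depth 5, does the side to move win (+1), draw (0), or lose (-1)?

p1 X@[(0,0,5,0)]: h2:-1[(0,0,4,0)]-1 h2:-2[(0,0,3,0)]-1 h2:-3[(0,0,2,0)]-1 h2:-4[(0,0,1,0)]-1 h2:-5[(0,0,0,0)]+1*
p2 O@[(0,0,0,0)] terminal -1; root [(0,0,5,0)] d5

value((0,0,5,0), X) = +1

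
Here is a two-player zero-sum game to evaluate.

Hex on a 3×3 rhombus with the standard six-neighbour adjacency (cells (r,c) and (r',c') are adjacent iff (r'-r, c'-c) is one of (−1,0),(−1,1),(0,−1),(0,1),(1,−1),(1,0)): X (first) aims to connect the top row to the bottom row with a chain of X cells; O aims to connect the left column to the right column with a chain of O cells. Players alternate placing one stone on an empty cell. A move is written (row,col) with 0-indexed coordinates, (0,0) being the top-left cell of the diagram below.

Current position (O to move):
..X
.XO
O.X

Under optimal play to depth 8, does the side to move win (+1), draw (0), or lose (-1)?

value(..X/.XO/O.X, O) = +1

[..X/.XO/O.X] O move#1: (0,0):-1/O.X/.XO/O.X, (0,1):-1/.OX/.XO/O.X, (1,0):-1/..X/OXO/O.X, (2,1):+1/..X/.XO/OOX*
[..X/.XO/OOX] end (terminal -1, X#2); searched ..X/.XO/O.X to 8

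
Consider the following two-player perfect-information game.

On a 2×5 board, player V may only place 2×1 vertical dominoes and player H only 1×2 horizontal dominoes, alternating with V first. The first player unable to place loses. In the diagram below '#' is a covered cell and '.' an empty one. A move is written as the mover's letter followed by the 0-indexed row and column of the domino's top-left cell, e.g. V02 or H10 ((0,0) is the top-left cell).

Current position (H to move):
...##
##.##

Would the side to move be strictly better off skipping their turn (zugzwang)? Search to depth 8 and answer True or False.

zugzwang(...##/##.##, H) = False

ply 1, H at ...##/##.## | H00=-1→##.##/##.##; H01=+1→.####/##.##*
ply 2: .####/##.## is terminal -1 (V); from ...##/##.## depth 8
pass branch (V moves first from the same position):
  | ply 1, V at ...##/##.## | V02=-1→..###/#####*
  | ply 2, H at ..###/##### | H00=+1→#####/#####*
  | ply 3: #####/##### is terminal -1 (V); from ...##/##.## depth 8
H moving scores +1; H passing scores +1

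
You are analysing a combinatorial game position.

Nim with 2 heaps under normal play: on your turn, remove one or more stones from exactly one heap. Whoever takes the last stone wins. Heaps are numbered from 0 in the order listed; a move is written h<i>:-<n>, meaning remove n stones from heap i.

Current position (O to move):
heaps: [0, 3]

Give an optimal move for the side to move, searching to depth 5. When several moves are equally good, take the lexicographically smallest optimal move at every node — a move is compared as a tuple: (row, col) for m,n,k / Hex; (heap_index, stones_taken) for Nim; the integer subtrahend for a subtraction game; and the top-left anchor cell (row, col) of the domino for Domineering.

[(0,3)] O move#1: h1:-1:-1/(0,2), h1:-2:-1/(0,1), h1:-3:+1/(0,0)*
[(0,0)] end (terminal -1, X#2); searched (0,3) to 5

O's best at [(0,3)]: h1:-3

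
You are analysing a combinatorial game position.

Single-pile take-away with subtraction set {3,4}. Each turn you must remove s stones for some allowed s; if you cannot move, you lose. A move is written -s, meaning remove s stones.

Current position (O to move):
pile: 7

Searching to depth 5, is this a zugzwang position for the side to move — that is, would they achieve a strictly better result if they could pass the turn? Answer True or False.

ply 1, O at 7 | -3=-1→4*; -4=-1→3
ply 2, X at 4 | -3=+1→1*; -4=+1→0
ply 3: 1 is terminal -1 (O); from 7 depth 5
if O skipped the turn, X would face:
~ ply 1, X at 7 | -3=-1→4*; -4=-1→3
~ ply 2, O at 4 | -3=+1→1*; -4=+1→0
~ ply 3: 1 is terminal -1 (X); from 7 depth 5
compare (O): move=-1 vs pass=+1

zugzwang(7, O) = True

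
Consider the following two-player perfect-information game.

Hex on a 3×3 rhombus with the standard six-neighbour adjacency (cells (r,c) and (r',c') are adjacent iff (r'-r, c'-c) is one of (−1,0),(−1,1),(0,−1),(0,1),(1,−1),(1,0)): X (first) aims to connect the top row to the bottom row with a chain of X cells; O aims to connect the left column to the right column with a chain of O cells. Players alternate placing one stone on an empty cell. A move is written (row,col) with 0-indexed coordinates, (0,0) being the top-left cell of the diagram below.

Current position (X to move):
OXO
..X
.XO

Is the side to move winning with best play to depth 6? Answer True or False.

X winning at [OXO/..X/.XO]: True

p1 X@[OXO/..X/.XO]: (1,0)[OXO/X.X/.XO]+1* (1,1)[OXO/.XX/.XO]+1 (2,0)[OXO/..X/XXO]+1
p2 O@[OXO/X.X/.XO]: (1,1)[OXO/XOX/.XO]-1* (2,0)[OXO/X.X/OXO]-1
p3 X@[OXO/XOX/.XO]: (2,0)[OXO/XOX/XXO]+1*
p4 O@[OXO/XOX/XXO] terminal -1; root [OXO/..X/.XO] d6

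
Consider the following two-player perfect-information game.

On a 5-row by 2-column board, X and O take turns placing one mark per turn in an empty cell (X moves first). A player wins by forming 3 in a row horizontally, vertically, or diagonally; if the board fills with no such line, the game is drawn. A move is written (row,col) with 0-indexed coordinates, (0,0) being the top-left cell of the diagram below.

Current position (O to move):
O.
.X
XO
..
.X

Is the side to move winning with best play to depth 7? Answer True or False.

p1 O@[O./.X/XO/../.X]: (0,1)[OO/.X/XO/../.X]-1 (1,0)[O./OX/XO/../.X]+0* (3,0)[O./.X/XO/O./.X]+0 (3,1)[O./.X/XO/.O/.X]-1 (4,0)[O./.X/XO/../OX]+0
p2 X@[O./OX/XO/../.X]: (0,1)[OX/OX/XO/../.X]+0* (3,0)[O./OX/XO/X./.X]+0 (3,1)[O./OX/XO/.X/.X]+0 (4,0)[O./OX/XO/../XX]+0
p3 O@[OX/OX/XO/../.X]: (3,0)[OX/OX/XO/O./.X]+0* (3,1)[OX/OX/XO/.O/.X]+0 (4,0)[OX/OX/XO/../OX]+0
p4 X@[OX/OX/XO/O./.X]: (3,1)[OX/OX/XO/OX/.X]+0* (4,0)[OX/OX/XO/O./XX]+0
p5 O@[OX/OX/XO/OX/.X]: (4,0)[OX/OX/XO/OX/OX]+0*
p6 X@[OX/OX/XO/OX/OX] terminal +0; root [O./.X/XO/../.X] d7

O winning at [O./.X/XO/../.X]: False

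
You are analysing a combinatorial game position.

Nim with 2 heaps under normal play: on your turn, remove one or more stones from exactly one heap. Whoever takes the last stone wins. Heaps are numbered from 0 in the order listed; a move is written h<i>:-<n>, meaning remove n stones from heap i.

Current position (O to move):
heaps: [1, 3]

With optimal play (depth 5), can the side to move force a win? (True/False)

p1 O@[(1,3)]: h0:-1[(0,3)]-1 h1:-1[(1,2)]-1 h1:-2[(1,1)]+1* h1:-3[(1,0)]-1
p2 X@[(1,1)]: h0:-1[(0,1)]-1* h1:-1[(1,0)]-1
p3 O@[(0,1)]: h1:-1[(0,0)]+1*
p4 X@[(0,0)] terminal -1; root [(1,3)] d5

O winning at [(1,3)]: True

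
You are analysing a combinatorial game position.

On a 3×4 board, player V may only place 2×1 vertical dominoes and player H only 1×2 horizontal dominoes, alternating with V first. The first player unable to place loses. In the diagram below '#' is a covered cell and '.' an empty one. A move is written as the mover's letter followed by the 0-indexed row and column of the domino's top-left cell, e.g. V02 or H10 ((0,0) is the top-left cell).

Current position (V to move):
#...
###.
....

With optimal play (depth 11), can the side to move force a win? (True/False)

V winning at [#.../###./....]: False

[#.../###./....] V move#1: V03:-1/#..#/####/....*, V13:-1/#.../####/...#
[#..#/####/....] H move#2: H01:+1/####/####/....*, H20:+1/#..#/####/##.., H21:+1/#..#/####/.##., H22:+1/#..#/####/..##
[####/####/....] end (terminal -1, V#3); searched #.../###./.... to 11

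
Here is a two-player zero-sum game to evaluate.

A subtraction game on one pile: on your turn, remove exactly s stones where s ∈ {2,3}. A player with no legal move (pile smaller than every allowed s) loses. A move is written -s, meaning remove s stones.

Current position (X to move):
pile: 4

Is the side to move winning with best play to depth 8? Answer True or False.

p1 X@[4]: -2[2]-1 -3[1]+1*
p2 O@[1] terminal -1; root [4] d8

X winning at [4]: True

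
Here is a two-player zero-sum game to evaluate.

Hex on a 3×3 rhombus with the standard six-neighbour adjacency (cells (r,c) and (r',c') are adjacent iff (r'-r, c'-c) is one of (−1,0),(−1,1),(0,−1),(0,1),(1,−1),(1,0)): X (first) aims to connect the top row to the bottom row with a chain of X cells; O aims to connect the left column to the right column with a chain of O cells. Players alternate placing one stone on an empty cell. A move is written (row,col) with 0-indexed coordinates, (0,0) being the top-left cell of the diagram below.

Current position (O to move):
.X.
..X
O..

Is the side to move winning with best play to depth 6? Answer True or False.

p1 O@[.X./..X/O..]: (0,0)[OX./..X/O..]-1* (0,2)[.XO/..X/O..]-1 (1,0)[.X./O.X/O..]-1 (1,1)[.X./.OX/O..]-1 (2,1)[.X./..X/OO.]-1 (2,2)[.X./..X/O.O]-1
p2 X@[OX./..X/O..]: (0,2)[OXX/..X/O..]+1* (1,0)[OX./X.X/O..]+1 (1,1)[OX./.XX/O..]+1 (2,1)[OX./..X/OX.]+1 (2,2)[OX./..X/O.X]+1
p3 O@[OXX/..X/O..]: (1,0)[OXX/O.X/O..]-1* (1,1)[OXX/.OX/O..]-1 (2,1)[OXX/..X/OO.]-1 (2,2)[OXX/..X/O.O]-1
p4 X@[OXX/O.X/O..]: (1,1)[OXX/OXX/O..]+1* (2,1)[OXX/O.X/OX.]+1 (2,2)[OXX/O.X/O.X]+1
p5 O@[OXX/OXX/O..]: (2,1)[OXX/OXX/OO.]-1* (2,2)[OXX/OXX/O.O]-1
p6 X@[OXX/OXX/OO.]: (2,2)[OXX/OXX/OOX]+1*
p7 O@[OXX/OXX/OOX] terminal -1; root [.X./..X/O..] d6

O winning at [.X./..X/O..]: False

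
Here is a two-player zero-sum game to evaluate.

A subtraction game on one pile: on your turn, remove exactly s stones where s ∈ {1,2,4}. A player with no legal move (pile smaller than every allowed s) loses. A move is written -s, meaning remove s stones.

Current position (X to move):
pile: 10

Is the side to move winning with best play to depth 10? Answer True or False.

ply 1, X at 10 | -1=+1→9*; -2=-1→8; -4=+1→6
ply 2, O at 9 | -1=-1→8*; -2=-1→7; -4=-1→5
ply 3, X at 8 | -1=-1→7; -2=+1→6*; -4=-1→4
ply 4, O at 6 | -1=-1→5*; -2=-1→4; -4=-1→2
ply 5, X at 5 | -1=-1→4; -2=+1→3*; -4=-1→1
ply 6, O at 3 | -1=-1→2*; -2=-1→1
ply 7, X at 2 | -1=-1→1; -2=+1→0*
ply 8: 0 is terminal -1 (O); from 10 depth 10

X winning at [10]: True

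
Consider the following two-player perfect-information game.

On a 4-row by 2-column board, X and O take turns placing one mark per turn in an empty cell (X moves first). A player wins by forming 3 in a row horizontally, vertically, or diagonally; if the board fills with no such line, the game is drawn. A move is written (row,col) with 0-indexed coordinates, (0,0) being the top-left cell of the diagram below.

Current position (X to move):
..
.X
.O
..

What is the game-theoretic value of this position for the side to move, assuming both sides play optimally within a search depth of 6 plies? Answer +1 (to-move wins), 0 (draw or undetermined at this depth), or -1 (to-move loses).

p1 X@[../.X/.O/..]: (0,0)[X./.X/.O/..]+0* (0,1)[.X/.X/.O/..]+0 (1,0)[../XX/.O/..]+0 (2,0)[../.X/XO/..]+0 (3,0)[../.X/.O/X.]+0 (3,1)[../.X/.O/.X]+0
p2 O@[X./.X/.O/..]: (0,1)[XO/.X/.O/..]+0* (1,0)[X./OX/.O/..]+0 (2,0)[X./.X/OO/..]+0 (3,0)[X./.X/.O/O.]+0 (3,1)[X./.X/.O/.O]+0
p3 X@[XO/.X/.O/..]: (1,0)[XO/XX/.O/..]+0* (2,0)[XO/.X/XO/..]+0 (3,0)[XO/.X/.O/X.]+0 (3,1)[XO/.X/.O/.X]+0
p4 O@[XO/XX/.O/..]: (2,0)[XO/XX/OO/..]+0* (3,0)[XO/XX/.O/O.]-1 (3,1)[XO/XX/.O/.O]-1
p5 X@[XO/XX/OO/..]: (3,0)[XO/XX/OO/X.]+0* (3,1)[XO/XX/OO/.X]+0
p6 O@[XO/XX/OO/X.]: (3,1)[XO/XX/OO/XO]+0*
p7 X@[XO/XX/OO/XO] terminal +0; root [../.X/.O/..] d6

value(../.X/.O/.., X) = 0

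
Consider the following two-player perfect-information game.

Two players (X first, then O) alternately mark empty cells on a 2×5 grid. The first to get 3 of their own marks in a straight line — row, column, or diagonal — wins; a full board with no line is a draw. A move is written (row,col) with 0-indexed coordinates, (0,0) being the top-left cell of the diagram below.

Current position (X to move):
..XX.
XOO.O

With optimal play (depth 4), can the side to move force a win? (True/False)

p1 X@[..XX./XOO.O]: (0,0)[X.XX./XOO.O]-1 (0,1)[.XXX./XOO.O]+1* (0,4)[..XXX/XOO.O]+1 (1,3)[..XX./XOOXO]+1
p2 O@[.XXX./XOO.O] terminal -1; root [..XX./XOO.O] d4

X winning at [..XX./XOO.O]: True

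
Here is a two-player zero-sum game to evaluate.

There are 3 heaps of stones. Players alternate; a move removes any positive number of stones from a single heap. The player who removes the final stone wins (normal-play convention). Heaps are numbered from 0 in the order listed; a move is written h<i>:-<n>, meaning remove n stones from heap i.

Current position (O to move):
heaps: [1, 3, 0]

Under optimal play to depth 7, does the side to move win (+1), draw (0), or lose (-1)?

ply 1, O at (1,3,0) | h0:-1=-1→(0,3,0); h1:-1=-1→(1,2,0); h1:-2=+1→(1,1,0)*; h1:-3=-1→(1,0,0)
ply 2, X at (1,1,0) | h0:-1=-1→(0,1,0)*; h1:-1=-1→(1,0,0)
ply 3, O at (0,1,0) | h1:-1=+1→(0,0,0)*
ply 4: (0,0,0) is terminal -1 (X); from (1,3,0) depth 7

value((1,3,0), O) = +1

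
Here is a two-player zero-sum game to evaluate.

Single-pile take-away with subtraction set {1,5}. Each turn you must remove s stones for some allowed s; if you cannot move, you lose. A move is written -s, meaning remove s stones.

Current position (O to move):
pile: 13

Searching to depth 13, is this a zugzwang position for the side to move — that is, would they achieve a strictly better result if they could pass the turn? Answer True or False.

[13] O move#1: -1:+1/12*, -5:+1/8
[12] X move#2: -1:-1/11*, -5:-1/7
[11] O move#3: -1:+1/10*, -5:+1/6
[10] X move#4: -1:-1/9*, -5:-1/5
[9] O move#5: -1:+1/8*, -5:+1/4
[8] X move#6: -1:-1/7*, -5:-1/3
[7] O move#7: -1:+1/6*, -5:+1/2
[6] X move#8: -1:-1/5*, -5:-1/1
[5] O move#9: -1:+1/4*, -5:+1/0
[4] X move#10: -1:-1/3*
[3] O move#11: -1:+1/2*
[2] X move#12: -1:-1/1*
[1] O move#13: -1:+1/0*
[0] end (terminal -1, X#14); searched 13 to 13
if O skipped the turn, X would face:
~ [13] X move#1: -1:+1/12*, -5:+1/8
~ [12] O move#2: -1:-1/11*, -5:-1/7
~ [11] X move#3: -1:+1/10*, -5:+1/6
~ [10] O move#4: -1:-1/9*, -5:-1/5
~ [9] X move#5: -1:+1/8*, -5:+1/4
~ [8] O move#6: -1:-1/7*, -5:-1/3
~ [7] X move#7: -1:+1/6*, -5:+1/2
~ [6] O move#8: -1:-1/5*, -5:-1/1
~ [5] X move#9: -1:+1/4*, -5:+1/0
~ [4] O move#10: -1:-1/3*
~ [3] X move#11: -1:+1/2*
~ [2] O move#12: -1:-1/1*
~ [1] X move#13: -1:+1/0*
~ [0] end (terminal -1, O#14); searched 13 to 13
compare (O): move=+1 vs pass=-1

zugzwang(13, O) = False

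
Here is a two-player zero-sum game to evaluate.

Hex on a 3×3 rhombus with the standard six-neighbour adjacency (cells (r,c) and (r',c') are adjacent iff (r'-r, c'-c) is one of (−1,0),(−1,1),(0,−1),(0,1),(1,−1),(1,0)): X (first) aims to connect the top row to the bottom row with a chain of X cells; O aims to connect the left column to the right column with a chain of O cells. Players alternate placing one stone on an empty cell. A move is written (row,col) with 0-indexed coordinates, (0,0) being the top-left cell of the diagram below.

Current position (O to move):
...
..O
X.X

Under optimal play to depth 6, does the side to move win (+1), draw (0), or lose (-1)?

value(.../..O/X.X, O) = +1

[.../..O/X.X] O move#1: (0,0):-1/O../..O/X.X, (0,1):+1/.O./..O/X.X*, (0,2):-1/..O/..O/X.X, (1,0):-1/.../O.O/X.X, (1,1):-1/.../.OO/X.X, (2,1):-1/.../..O/XOX
[.O./..O/X.X] X move#2: (0,0):-1/XO./..O/X.X*, (0,2):-1/.OX/..O/X.X, (1,0):-1/.O./X.O/X.X, (1,1):-1/.O./.XO/X.X, (2,1):-1/.O./..O/XXX
[XO./..O/X.X] O move#3: (0,2):-1/XOO/..O/X.X, (1,0):+1/XO./O.O/X.X*, (1,1):-1/XO./.OO/X.X, (2,1):-1/XO./..O/XOX
[XO./O.O/X.X] X move#4: (0,2):-1/XOX/O.O/X.X*, (1,1):-1/XO./OXO/X.X, (2,1):-1/XO./O.O/XXX
[XOX/O.O/X.X] O move#5: (1,1):+1/XOX/OOO/X.X*, (2,1):-1/XOX/O.O/XOX
[XOX/OOO/X.X] end (terminal -1, X#6); searched .../..O/X.X to 6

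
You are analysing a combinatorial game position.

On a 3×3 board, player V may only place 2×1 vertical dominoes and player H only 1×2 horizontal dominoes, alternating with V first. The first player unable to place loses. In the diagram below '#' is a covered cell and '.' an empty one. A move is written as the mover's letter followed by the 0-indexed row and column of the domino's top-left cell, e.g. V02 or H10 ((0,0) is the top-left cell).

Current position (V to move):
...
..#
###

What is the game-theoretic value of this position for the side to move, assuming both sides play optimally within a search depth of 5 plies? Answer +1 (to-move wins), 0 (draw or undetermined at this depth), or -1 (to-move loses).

value(.../..#/###, V) = +1

p1 V@[.../..#/###]: V00[#../#.#/###]-1 V01[.#./.##/###]+1*
p2 H@[.#./.##/###] terminal -1; root [.../..#/###] d5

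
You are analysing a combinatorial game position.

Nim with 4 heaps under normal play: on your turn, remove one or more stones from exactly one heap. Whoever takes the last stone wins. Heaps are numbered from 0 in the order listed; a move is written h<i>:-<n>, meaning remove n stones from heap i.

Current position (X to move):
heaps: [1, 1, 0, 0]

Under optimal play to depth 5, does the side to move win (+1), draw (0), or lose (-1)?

value((1,1,0,0), X) = -1

p1 X@[(1,1,0,0)]: h0:-1[(0,1,0,0)]-1* h1:-1[(1,0,0,0)]-1
p2 O@[(0,1,0,0)]: h1:-1[(0,0,0,0)]+1*
p3 X@[(0,0,0,0)] terminal -1; root [(1,1,0,0)] d5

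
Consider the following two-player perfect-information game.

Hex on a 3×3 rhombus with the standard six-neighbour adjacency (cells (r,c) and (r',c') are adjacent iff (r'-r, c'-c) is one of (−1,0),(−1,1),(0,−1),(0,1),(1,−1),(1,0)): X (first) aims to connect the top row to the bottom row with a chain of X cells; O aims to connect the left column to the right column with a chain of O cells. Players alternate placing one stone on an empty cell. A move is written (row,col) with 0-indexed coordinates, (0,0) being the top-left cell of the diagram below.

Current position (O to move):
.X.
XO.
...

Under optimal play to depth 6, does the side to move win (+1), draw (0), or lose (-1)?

value(.X./XO./..., O) = +1

p1 O@[.X./XO./...]: (0,0)[OX./XO./...]-1 (0,2)[.XO/XO./...]-1 (1,2)[.X./XOO/...]-1 (2,0)[.X./XO./O..]+1* (2,1)[.X./XO./.O.]-1 (2,2)[.X./XO./..O]-1
p2 X@[.X./XO./O..]: (0,0)[XX./XO./O..]-1* (0,2)[.XX/XO./O..]-1 (1,2)[.X./XOX/O..]-1 (2,1)[.X./XO./OX.]-1 (2,2)[.X./XO./O.X]-1
p3 O@[XX./XO./O..]: (0,2)[XXO/XO./O..]+1* (1,2)[XX./XOO/O..]+1 (2,1)[XX./XO./OO.]+1 (2,2)[XX./XO./O.O]+1
p4 X@[XXO/XO./O..] terminal -1; root [.X./XO./...] d6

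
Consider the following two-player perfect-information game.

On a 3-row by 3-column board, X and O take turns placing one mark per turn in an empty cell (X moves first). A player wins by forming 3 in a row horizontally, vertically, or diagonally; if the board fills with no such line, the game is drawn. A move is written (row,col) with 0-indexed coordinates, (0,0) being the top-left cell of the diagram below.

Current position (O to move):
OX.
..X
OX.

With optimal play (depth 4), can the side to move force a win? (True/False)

p1 O@[OX./..X/OX.]: (0,2)[OXO/..X/OX.]-1 (1,0)[OX./O.X/OX.]+1* (1,1)[OX./.OX/OX.]+1 (2,2)[OX./..X/OXO]-1
p2 X@[OX./O.X/OX.] terminal -1; root [OX./..X/OX.] d4

O winning at [OX./..X/OX.]: True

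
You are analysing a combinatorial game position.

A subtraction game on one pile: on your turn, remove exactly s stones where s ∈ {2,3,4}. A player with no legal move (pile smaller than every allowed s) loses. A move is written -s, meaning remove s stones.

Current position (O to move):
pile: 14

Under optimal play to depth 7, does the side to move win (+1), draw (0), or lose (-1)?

ply 1, O at 14 | -2=+1→12*; -3=-1→11; -4=-1→10
ply 2, X at 12 | -2=-1→10*; -3=-1→9; -4=-1→8
ply 3, O at 10 | -2=-1→8; -3=+1→7*; -4=+1→6
ply 4, X at 7 | -2=-1→5*; -3=-1→4; -4=-1→3
ply 5, O at 5 | -2=-1→3; -3=-1→2; -4=+1→1*
ply 6: 1 is terminal -1 (X); from 14 depth 7

value(14, O) = +1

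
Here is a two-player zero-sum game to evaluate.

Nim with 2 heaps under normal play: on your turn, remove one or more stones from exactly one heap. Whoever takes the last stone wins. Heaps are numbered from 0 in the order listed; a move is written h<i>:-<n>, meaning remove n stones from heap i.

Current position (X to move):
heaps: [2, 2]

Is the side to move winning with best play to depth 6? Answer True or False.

X winning at [(2,2)]: False

p1 X@[(2,2)]: h0:-1[(1,2)]-1* h0:-2[(0,2)]-1 h1:-1[(2,1)]-1 h1:-2[(2,0)]-1
p2 O@[(1,2)]: h0:-1[(0,2)]-1 h1:-1[(1,1)]+1* h1:-2[(1,0)]-1
p3 X@[(1,1)]: h0:-1[(0,1)]-1* h1:-1[(1,0)]-1
p4 O@[(0,1)]: h1:-1[(0,0)]+1*
p5 X@[(0,0)] terminal -1; root [(2,2)] d6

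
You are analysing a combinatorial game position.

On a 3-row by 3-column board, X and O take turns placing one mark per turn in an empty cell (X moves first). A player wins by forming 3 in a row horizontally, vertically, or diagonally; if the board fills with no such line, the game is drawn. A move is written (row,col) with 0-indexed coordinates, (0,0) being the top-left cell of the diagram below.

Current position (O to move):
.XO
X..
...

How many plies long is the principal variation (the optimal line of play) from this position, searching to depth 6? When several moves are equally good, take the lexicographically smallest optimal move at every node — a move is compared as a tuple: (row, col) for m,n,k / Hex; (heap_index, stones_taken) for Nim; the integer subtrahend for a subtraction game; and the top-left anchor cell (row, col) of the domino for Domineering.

p1 O@[.XO/X../...]: (0,0)[OXO/X../...]-1 (1,1)[.XO/XO./...]+0 (1,2)[.XO/X.O/...]-1 (2,0)[.XO/X../O..]-1 (2,1)[.XO/X../.O.]+0 (2,2)[.XO/X../..O]+1*
p2 X@[.XO/X../..O]: (0,0)[XXO/X../..O]-1* (1,1)[.XO/XX./..O]-1 (1,2)[.XO/X.X/..O]-1 (2,0)[.XO/X../X.O]-1 (2,1)[.XO/X../.XO]-1
p3 O@[XXO/X../..O]: (1,1)[XXO/XO./..O]-1 (1,2)[XXO/X.O/..O]+1* (2,0)[XXO/X../O.O]+1 (2,1)[XXO/X../.OO]-1
p4 X@[XXO/X.O/..O] terminal -1; root [.XO/X../...] d6

PV length from [.XO/X../...]: 3 plies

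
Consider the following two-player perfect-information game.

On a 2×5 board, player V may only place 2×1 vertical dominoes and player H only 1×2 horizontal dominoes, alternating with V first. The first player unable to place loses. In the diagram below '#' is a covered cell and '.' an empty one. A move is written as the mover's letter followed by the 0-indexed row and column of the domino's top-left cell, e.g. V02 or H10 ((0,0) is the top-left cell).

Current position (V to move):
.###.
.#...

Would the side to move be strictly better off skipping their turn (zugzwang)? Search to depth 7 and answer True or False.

p1 V@[.###./.#...]: V00[####./##...]-1 V04[.####/.#..#]+1*
p2 H@[.####/.#..#]: H12[.####/.####]-1*
p3 V@[.####/.####]: V00[#####/#####]+1*
p4 H@[#####/#####] terminal -1; root [.###./.#...] d7
suppose V passes — search the same position with H to move:
pass> p1 H@[.###./.#...]: H12[.###./.###.]-1* H13[.###./.#.##]-1
pass> p2 V@[.###./.###.]: V00[####./####.]+1* V04[.####/.####]+1
pass> p3 H@[####./####.] terminal -1; root [.###./.#...] d7
for V: play +1, pass +1

zugzwang(.###./.#..., V) = False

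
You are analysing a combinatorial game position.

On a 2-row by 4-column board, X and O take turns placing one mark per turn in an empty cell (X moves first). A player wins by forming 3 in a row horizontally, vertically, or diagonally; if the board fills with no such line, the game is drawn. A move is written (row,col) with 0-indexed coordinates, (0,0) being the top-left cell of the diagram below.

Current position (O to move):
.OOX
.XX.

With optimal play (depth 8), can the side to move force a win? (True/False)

O winning at [.OOX/.XX.]: True

ply 1, O at .OOX/.XX. | (0,0)=+1→OOOX/.XX.*; (1,0)=-1→.OOX/OXX.; (1,3)=-1→.OOX/.XXO
ply 2: OOOX/.XX. is terminal -1 (X); from .OOX/.XX. depth 8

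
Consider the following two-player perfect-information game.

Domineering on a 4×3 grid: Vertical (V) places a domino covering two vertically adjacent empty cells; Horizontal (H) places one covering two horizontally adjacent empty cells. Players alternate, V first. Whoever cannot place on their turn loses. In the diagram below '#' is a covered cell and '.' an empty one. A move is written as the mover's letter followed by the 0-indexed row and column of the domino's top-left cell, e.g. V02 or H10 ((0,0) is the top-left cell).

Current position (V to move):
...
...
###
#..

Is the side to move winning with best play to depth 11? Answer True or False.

V winning at [.../.../###/#..]: True

ply 1, V at .../.../###/#.. | V00=-1→#../#../###/#..; V01=+1→.#./.#./###/#..*; V02=-1→..#/..#/###/#..
ply 2, H at .#./.#./###/#.. | H31=-1→.#./.#./###/###*
ply 3, V at .#./.#./###/### | V00=+1→##./##./###/###*; V02=+1→.##/.##/###/###
ply 4: ##./##./###/### is terminal -1 (H); from .../.../###/#.. depth 11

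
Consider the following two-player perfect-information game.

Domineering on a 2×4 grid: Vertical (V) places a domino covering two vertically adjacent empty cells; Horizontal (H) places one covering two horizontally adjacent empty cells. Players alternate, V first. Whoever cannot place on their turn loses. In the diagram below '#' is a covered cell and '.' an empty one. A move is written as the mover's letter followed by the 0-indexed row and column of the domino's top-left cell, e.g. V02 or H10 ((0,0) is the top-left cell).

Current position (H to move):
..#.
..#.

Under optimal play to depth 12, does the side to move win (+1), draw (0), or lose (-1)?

value(..#./..#., H) = +1

p1 H@[..#./..#.]: H00[###./..#.]+1* H10[..#./###.]+1
p2 V@[###./..#.]: V03[####/..##]-1*
p3 H@[####/..##]: H10[####/####]+1*
p4 V@[####/####] terminal -1; root [..#./..#.] d12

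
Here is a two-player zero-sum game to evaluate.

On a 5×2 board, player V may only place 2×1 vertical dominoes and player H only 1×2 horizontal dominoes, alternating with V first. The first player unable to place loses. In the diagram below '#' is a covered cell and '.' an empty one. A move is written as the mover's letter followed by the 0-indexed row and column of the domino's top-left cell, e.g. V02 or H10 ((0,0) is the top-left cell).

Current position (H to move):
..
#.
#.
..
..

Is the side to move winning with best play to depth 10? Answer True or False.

ply 1, H at ../#./#./../.. | H00=-1→##/#./#./../..; H30=+1→../#./#./##/..*; H40=+1→../#./#./../##
ply 2, V at ../#./#./##/.. | V01=-1→.#/##/#./##/..*; V11=-1→../##/##/##/..
ply 3, H at .#/##/#./##/.. | H40=+1→.#/##/#./##/##*
ply 4: .#/##/#./##/## is terminal -1 (V); from ../#./#./../.. depth 10

H winning at [../#./#./../..]: True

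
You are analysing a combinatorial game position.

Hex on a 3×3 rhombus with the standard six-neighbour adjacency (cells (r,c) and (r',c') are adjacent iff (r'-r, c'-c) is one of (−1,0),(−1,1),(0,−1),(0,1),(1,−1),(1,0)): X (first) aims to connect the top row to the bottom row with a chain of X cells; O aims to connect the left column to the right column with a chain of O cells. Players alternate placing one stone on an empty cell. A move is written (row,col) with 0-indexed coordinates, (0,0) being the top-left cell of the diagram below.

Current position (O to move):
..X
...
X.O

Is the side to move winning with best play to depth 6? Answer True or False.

O winning at [..X/.../X.O]: False

p1 O@[..X/.../X.O]: (0,0)[O.X/.../X.O]-1* (0,1)[.OX/.../X.O]-1 (1,0)[..X/O../X.O]-1 (1,1)[..X/.O./X.O]-1 (1,2)[..X/..O/X.O]-1 (2,1)[..X/.../XOO]-1
p2 X@[O.X/.../X.O]: (0,1)[OXX/.../X.O]+1* (1,0)[O.X/X../X.O]+1 (1,1)[O.X/.X./X.O]+1 (1,2)[O.X/..X/X.O]+1 (2,1)[O.X/.../XXO]+1
p3 O@[OXX/.../X.O]: (1,0)[OXX/O../X.O]-1* (1,1)[OXX/.O./X.O]-1 (1,2)[OXX/..O/X.O]-1 (2,1)[OXX/.../XOO]-1
p4 X@[OXX/O../X.O]: (1,1)[OXX/OX./X.O]+1* (1,2)[OXX/O.X/X.O]+1 (2,1)[OXX/O../XXO]+1
p5 O@[OXX/OX./X.O] terminal -1; root [..X/.../X.O] d6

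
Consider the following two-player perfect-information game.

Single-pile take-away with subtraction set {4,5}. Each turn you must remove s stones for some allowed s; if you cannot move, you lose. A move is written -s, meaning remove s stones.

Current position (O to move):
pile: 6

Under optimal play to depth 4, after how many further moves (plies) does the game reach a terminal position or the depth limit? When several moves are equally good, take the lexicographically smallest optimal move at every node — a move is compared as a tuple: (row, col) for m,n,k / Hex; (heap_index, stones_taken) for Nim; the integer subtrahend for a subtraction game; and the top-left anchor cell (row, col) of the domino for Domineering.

p1 O@[6]: -4[2]+1* -5[1]+1
p2 X@[2] terminal -1; root [6] d4

PV length from [6]: 1 ply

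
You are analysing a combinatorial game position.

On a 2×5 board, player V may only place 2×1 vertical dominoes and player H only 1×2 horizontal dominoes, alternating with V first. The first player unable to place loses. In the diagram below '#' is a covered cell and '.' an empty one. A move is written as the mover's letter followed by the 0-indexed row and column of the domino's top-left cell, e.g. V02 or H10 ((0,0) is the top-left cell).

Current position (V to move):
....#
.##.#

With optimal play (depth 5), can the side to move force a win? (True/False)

p1 V@[....#/.##.#]: V00[#...#/###.#]-1* V03[...##/.####]-1
p2 H@[#...#/###.#]: H01[###.#/###.#]-1 H02[#.###/###.#]+1*
p3 V@[#.###/###.#] terminal -1; root [....#/.##.#] d5

V winning at [....#/.##.#]: False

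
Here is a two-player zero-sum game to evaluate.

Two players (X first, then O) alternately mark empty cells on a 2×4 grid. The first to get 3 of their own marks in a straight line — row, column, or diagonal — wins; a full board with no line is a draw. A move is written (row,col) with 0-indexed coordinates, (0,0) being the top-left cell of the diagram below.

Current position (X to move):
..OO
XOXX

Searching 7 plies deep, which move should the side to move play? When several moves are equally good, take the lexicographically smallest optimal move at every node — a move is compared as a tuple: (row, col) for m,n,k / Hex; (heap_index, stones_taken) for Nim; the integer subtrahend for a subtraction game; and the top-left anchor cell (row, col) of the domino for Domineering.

X's best at [..OO/XOXX]: (0,1)

ply 1, X at ..OO/XOXX | (0,0)=-1→X.OO/XOXX; (0,1)=+0→.XOO/XOXX*
ply 2, O at .XOO/XOXX | (0,0)=+0→OXOO/XOXX*
ply 3: OXOO/XOXX is terminal +0 (X); from ..OO/XOXX depth 7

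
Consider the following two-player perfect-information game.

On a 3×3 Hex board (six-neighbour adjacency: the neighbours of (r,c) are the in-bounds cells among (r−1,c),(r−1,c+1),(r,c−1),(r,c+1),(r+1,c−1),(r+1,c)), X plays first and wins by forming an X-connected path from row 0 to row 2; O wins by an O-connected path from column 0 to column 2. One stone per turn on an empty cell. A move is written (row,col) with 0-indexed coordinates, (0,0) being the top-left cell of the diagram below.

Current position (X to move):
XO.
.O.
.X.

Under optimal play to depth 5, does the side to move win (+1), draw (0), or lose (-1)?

value(XO./.O./.X., X) = -1

ply 1, X at XO./.O./.X. | (0,2)=-1→XOX/.O./.X.*; (1,0)=-1→XO./XO./.X.; (1,2)=-1→XO./.OX/.X.; (2,0)=-1→XO./.O./XX.; (2,2)=-1→XO./.O./.XX
ply 2, O at XOX/.O./.X. | (1,0)=-1→XOX/OO./.X.; (1,2)=+1→XOX/.OO/.X.*; (2,0)=-1→XOX/.O./OX.; (2,2)=-1→XOX/.O./.XO
ply 3, X at XOX/.OO/.X. | (1,0)=-1→XOX/XOO/.X.*; (2,0)=-1→XOX/.OO/XX.; (2,2)=-1→XOX/.OO/.XX
ply 4, O at XOX/XOO/.X. | (2,0)=+1→XOX/XOO/OX.*; (2,2)=-1→XOX/XOO/.XO
ply 5: XOX/XOO/OX. is terminal -1 (X); from XO./.O./.X. depth 5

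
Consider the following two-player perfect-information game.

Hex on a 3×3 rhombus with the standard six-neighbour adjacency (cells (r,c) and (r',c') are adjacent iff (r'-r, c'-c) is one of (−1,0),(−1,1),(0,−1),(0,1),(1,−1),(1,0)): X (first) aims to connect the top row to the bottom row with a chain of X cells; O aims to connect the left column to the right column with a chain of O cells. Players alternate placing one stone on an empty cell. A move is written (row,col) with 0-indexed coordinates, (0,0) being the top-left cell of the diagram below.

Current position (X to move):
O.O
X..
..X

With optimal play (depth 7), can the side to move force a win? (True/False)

X winning at [O.O/X../..X]: True

ply 1, X at O.O/X../..X | (0,1)=+1→OXO/X../..X*; (1,1)=-1→O.O/XX./..X; (1,2)=-1→O.O/X.X/..X; (2,0)=-1→O.O/X../X.X; (2,1)=-1→O.O/X../.XX
ply 2, O at OXO/X../..X | (1,1)=-1→OXO/XO./..X*; (1,2)=-1→OXO/X.O/..X; (2,0)=-1→OXO/X../O.X; (2,1)=-1→OXO/X../.OX
ply 3, X at OXO/XO./..X | (1,2)=-1→OXO/XOX/..X; (2,0)=+1→OXO/XO./X.X*; (2,1)=-1→OXO/XO./.XX
ply 4: OXO/XO./X.X is terminal -1 (O); from O.O/X../..X depth 7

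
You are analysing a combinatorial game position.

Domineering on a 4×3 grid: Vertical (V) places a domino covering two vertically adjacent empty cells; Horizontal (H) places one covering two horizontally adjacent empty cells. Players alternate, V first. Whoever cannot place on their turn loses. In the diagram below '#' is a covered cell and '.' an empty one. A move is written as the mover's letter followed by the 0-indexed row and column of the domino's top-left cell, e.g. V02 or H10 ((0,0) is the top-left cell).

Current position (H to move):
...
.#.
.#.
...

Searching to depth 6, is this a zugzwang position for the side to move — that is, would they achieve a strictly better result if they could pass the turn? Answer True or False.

zugzwang(.../.#./.#./..., H) = False

ply 1, H at .../.#./.#./... | H00=-1→##./.#./.#./...*; H01=-1→.##/.#./.#./...; H30=-1→.../.#./.#./##.; H31=-1→.../.#./.#./.##
ply 2, V at ##./.#./.#./... | V02=+1→###/.##/.#./...*; V10=+1→##./##./##./...; V12=+1→##./.##/.##/...; V20=+1→##./.#./##./#..; V22=+1→##./.#./.##/..#
ply 3, H at ###/.##/.#./... | H30=-1→###/.##/.#./##.*; H31=-1→###/.##/.#./.##
ply 4, V at ###/.##/.#./##. | V10=+1→###/###/##./##.*; V22=+1→###/.##/.##/###
ply 5: ###/###/##./##. is terminal -1 (H); from .../.#./.#./... depth 6
pass branch (V moves first from the same position):
  | ply 1, V at .../.#./.#./... | V00=+1→#../##./.#./...*; V02=+1→..#/.##/.#./...; V10=-1→.../##./##./...; V12=-1→.../.##/.##/...; V20=+1→.../.#./##./#..; V22=+1→.../.#./.##/..#
  | ply 2, H at #../##./.#./... | H01=-1→###/##./.#./...*; H30=-1→#../##./.#./##.; H31=-1→#../##./.#./.##
  | ply 3, V at ###/##./.#./... | V12=-1→###/###/.##/...; V20=+1→###/##./##./#..*; V22=-1→###/##./.##/..#
  | ply 4, H at ###/##./##./#.. | H31=-1→###/##./##./###*
  | ply 5, V at ###/##./##./### | V12=+1→###/###/###/###*
  | ply 6: ###/###/###/### is terminal -1 (H); from .../.#./.#./... depth 6
H moving scores -1; H passing scores -1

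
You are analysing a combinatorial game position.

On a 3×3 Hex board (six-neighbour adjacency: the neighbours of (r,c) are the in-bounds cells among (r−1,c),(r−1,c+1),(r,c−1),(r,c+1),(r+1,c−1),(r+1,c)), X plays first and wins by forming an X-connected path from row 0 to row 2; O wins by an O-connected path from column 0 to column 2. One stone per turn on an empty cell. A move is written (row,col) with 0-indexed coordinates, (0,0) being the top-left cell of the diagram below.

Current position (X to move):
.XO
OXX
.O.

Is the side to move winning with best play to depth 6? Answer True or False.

X winning at [.XO/OXX/.O.]: True

ply 1, X at .XO/OXX/.O. | (0,0)=+1→XXO/OXX/.O.*; (2,0)=+1→.XO/OXX/XO.; (2,2)=+1→.XO/OXX/.OX
ply 2, O at XXO/OXX/.O. | (2,0)=-1→XXO/OXX/OO.*; (2,2)=-1→XXO/OXX/.OO
ply 3, X at XXO/OXX/OO. | (2,2)=+1→XXO/OXX/OOX*
ply 4: XXO/OXX/OOX is terminal -1 (O); from .XO/OXX/.O. depth 6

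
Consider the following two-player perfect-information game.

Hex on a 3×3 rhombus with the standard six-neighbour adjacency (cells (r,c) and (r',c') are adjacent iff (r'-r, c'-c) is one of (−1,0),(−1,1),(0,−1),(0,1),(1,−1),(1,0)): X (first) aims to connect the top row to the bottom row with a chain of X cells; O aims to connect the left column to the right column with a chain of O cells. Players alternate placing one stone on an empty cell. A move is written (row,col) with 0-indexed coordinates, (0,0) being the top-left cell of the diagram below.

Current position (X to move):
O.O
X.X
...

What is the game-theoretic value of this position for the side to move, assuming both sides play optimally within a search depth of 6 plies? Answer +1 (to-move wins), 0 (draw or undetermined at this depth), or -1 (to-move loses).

value(O.O/X.X/..., X) = +1

ply 1, X at O.O/X.X/... | (0,1)=+1→OXO/X.X/...*; (1,1)=-1→O.O/XXX/...; (2,0)=-1→O.O/X.X/X..; (2,1)=-1→O.O/X.X/.X.; (2,2)=-1→O.O/X.X/..X
ply 2, O at OXO/X.X/... | (1,1)=-1→OXO/XOX/...*; (2,0)=-1→OXO/X.X/O..; (2,1)=-1→OXO/X.X/.O.; (2,2)=-1→OXO/X.X/..O
ply 3, X at OXO/XOX/... | (2,0)=+1→OXO/XOX/X..*; (2,1)=-1→OXO/XOX/.X.; (2,2)=-1→OXO/XOX/..X
ply 4: OXO/XOX/X.. is terminal -1 (O); from O.O/X.X/... depth 6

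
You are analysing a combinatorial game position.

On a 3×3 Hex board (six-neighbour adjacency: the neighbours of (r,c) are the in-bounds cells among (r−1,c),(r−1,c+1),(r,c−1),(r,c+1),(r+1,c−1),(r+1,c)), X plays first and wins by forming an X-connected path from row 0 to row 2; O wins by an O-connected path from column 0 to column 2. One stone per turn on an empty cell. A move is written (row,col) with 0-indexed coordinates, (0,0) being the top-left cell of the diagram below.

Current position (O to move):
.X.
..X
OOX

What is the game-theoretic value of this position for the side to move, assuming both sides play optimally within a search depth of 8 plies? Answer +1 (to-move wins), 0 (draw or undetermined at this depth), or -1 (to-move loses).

[.X./..X/OOX] O move#1: (0,0):-1/OX./..X/OOX*, (0,2):-1/.XO/..X/OOX, (1,0):-1/.X./O.X/OOX, (1,1):-1/.X./.OX/OOX
[OX./..X/OOX] X move#2: (0,2):+1/OXX/..X/OOX*, (1,0):+1/OX./X.X/OOX, (1,1):+1/OX./.XX/OOX
[OXX/..X/OOX] end (terminal -1, O#3); searched .X./..X/OOX to 8

value(.X./..X/OOX, O) = -1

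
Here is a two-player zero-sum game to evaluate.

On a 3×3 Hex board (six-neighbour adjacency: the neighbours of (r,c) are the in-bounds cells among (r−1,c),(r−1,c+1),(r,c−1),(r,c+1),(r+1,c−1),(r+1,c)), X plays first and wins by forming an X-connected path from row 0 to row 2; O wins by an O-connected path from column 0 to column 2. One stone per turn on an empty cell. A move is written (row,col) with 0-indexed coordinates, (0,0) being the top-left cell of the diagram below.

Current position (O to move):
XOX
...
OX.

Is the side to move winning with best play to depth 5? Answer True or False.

[XOX/.../OX.] O move#1: (1,0):-1/XOX/O../OX.*, (1,1):-1/XOX/.O./OX., (1,2):-1/XOX/..O/OX., (2,2):-1/XOX/.../OXO
[XOX/O../OX.] X move#2: (1,1):+1/XOX/OX./OX.*, (1,2):+1/XOX/O.X/OX., (2,2):+1/XOX/O../OXX
[XOX/OX./OX.] end (terminal -1, O#3); searched XOX/.../OX. to 5

O winning at [XOX/.../OX.]: False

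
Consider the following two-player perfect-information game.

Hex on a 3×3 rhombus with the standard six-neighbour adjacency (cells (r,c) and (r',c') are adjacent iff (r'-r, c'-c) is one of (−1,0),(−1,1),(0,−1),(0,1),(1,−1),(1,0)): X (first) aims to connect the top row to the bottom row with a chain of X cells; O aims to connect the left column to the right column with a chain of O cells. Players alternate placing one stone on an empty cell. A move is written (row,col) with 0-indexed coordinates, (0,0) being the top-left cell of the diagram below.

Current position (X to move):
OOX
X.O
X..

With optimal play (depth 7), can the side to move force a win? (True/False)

ply 1, X at OOX/X.O/X.. | (1,1)=+1→OOX/XXO/X..*; (2,1)=-1→OOX/X.O/XX.; (2,2)=-1→OOX/X.O/X.X
ply 2: OOX/XXO/X.. is terminal -1 (O); from OOX/X.O/X.. depth 7

X winning at [OOX/X.O/X..]: True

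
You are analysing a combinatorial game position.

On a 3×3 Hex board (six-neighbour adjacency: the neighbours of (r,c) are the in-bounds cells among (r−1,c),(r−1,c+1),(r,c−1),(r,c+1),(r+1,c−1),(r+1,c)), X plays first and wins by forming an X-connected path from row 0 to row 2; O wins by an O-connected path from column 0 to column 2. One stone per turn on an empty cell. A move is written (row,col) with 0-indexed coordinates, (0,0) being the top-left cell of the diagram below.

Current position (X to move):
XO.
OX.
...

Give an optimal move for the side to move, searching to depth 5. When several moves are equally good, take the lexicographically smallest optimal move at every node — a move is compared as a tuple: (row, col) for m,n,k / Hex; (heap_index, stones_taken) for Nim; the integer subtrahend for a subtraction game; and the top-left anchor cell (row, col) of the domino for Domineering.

X's best at [XO./OX./...]: (0,2)

ply 1, X at XO./OX./... | (0,2)=+1→XOX/OX./...*; (1,2)=-1→XO./OXX/...; (2,0)=-1→XO./OX./X..; (2,1)=-1→XO./OX./.X.; (2,2)=-1→XO./OX./..X
ply 2, O at XOX/OX./... | (1,2)=-1→XOX/OXO/...*; (2,0)=-1→XOX/OX./O..; (2,1)=-1→XOX/OX./.O.; (2,2)=-1→XOX/OX./..O
ply 3, X at XOX/OXO/... | (2,0)=+1→XOX/OXO/X..*; (2,1)=+1→XOX/OXO/.X.; (2,2)=+1→XOX/OXO/..X
ply 4: XOX/OXO/X.. is terminal -1 (O); from XO./OX./... depth 5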